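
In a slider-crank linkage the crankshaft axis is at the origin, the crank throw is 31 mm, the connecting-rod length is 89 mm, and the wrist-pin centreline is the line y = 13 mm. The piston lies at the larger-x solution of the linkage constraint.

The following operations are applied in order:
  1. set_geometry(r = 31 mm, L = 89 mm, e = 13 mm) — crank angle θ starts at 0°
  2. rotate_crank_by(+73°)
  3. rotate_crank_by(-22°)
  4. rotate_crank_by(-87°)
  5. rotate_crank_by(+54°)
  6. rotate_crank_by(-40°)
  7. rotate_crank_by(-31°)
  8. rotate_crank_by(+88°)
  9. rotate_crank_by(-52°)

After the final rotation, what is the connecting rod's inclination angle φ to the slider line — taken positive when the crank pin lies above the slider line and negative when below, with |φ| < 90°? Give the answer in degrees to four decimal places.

-14.3536

set_geometry: r = 31 mm, L = 89 mm, e = 13 mm; θ ← 0°
rotate_crank_by(+73°): θ ← 0° +73° = 73°
rotate_crank_by(-22°): θ ← 73° -22° = 51°
rotate_crank_by(-87°): θ ← 51° -87° = -36°
rotate_crank_by(+54°): θ ← -36° +54° = 18°
rotate_crank_by(-40°): θ ← 18° -40° = -22°
rotate_crank_by(-31°): θ ← -22° -31° = -53°
rotate_crank_by(+88°): θ ← -53° +88° = 35°
rotate_crank_by(-52°): θ ← 35° -52° = -17°
crank pin P = (r cos θ, r sin θ) = (29.645447, -9.063523)
h = r sin θ − e = -9.063523 − 13 = -22.063523
sin φ = h / L = -22.063523 / 89 = -0.24790475
φ = arcsin(-0.24790475) = -14.353561°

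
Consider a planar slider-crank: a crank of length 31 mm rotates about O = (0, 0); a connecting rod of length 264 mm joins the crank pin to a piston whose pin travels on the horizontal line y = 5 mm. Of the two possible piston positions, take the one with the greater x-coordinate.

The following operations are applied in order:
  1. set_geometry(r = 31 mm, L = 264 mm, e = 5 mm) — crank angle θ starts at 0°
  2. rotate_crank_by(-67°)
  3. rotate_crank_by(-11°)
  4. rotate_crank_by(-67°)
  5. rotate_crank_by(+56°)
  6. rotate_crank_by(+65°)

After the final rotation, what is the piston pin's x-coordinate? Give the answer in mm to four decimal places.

set_geometry: r = 31 mm, L = 264 mm, e = 5 mm; θ ← 0°
rotate_crank_by(-67°): θ ← 0° -67° = -67°
rotate_crank_by(-11°): θ ← -67° -11° = -78°
rotate_crank_by(-67°): θ ← -78° -67° = -145°
rotate_crank_by(+56°): θ ← -145° +56° = -89°
rotate_crank_by(+65°): θ ← -89° +65° = -24°
crank pin P = (r cos θ, r sin θ) = (28.319909, -12.608836)
h = r sin θ − e = -12.608836 − 5 = -17.608836
x = r cos θ + √(L² − h²) = 28.319909 + √(69696.0 − 310.0711) = 28.319909 + 263.412090 = 291.731999

291.7320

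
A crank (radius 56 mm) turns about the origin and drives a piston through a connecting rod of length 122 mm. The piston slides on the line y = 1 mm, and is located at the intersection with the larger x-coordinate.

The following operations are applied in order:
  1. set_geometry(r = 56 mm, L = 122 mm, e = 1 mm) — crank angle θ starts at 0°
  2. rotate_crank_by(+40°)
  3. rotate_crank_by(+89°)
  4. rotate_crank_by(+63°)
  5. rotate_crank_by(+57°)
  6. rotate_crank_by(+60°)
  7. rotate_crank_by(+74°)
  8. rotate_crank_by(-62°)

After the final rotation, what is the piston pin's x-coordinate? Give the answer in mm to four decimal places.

160.0128

set_geometry: r = 56 mm, L = 122 mm, e = 1 mm; θ ← 0°
rotate_crank_by(+40°): θ ← 0° +40° = 40°
rotate_crank_by(+89°): θ ← 40° +89° = 129°
rotate_crank_by(+63°): θ ← 129° +63° = 192°
rotate_crank_by(+57°): θ ← 192° +57° = 249°
rotate_crank_by(+60°): θ ← 249° +60° = 309°
rotate_crank_by(+74°): θ ← 309° +74° = 383°
rotate_crank_by(-62°): θ ← 383° -62° = 321°
crank pin P = (r cos θ, r sin θ) = (43.520174, -35.241942)
h = r sin θ − e = -35.241942 − 1 = -36.241942
x = r cos θ + √(L² − h²) = 43.520174 + √(14884.0 − 1313.4784) = 43.520174 + 116.492582 = 160.012756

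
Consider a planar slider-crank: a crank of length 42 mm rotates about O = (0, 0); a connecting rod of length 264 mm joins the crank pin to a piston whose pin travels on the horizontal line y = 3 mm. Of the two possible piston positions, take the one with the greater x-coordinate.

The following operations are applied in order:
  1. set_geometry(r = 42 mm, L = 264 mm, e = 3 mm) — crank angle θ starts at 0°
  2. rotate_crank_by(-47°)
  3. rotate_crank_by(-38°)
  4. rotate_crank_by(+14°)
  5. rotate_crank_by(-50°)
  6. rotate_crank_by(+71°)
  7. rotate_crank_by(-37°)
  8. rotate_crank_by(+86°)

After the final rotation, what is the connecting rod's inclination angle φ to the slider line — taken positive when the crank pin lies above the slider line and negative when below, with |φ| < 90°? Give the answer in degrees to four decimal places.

-0.8102

set_geometry: r = 42 mm, L = 264 mm, e = 3 mm; θ ← 0°
rotate_crank_by(-47°): θ ← 0° -47° = -47°
rotate_crank_by(-38°): θ ← -47° -38° = -85°
rotate_crank_by(+14°): θ ← -85° +14° = -71°
rotate_crank_by(-50°): θ ← -71° -50° = -121°
rotate_crank_by(+71°): θ ← -121° +71° = -50°
rotate_crank_by(-37°): θ ← -50° -37° = -87°
rotate_crank_by(+86°): θ ← -87° +86° = -1°
crank pin P = (r cos θ, r sin θ) = (41.993603, -0.733001)
h = r sin θ − e = -0.733001 − 3 = -3.733001
sin φ = h / L = -3.733001 / 264 = -0.01414016
φ = arcsin(-0.01414016) = -0.810198°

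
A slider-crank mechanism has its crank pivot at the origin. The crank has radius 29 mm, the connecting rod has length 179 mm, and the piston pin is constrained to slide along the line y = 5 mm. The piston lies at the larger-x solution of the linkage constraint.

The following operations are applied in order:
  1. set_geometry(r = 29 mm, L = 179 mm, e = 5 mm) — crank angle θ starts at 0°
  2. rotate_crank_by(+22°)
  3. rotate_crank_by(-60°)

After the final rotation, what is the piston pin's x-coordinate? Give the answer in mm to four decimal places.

200.3873

set_geometry: r = 29 mm, L = 179 mm, e = 5 mm; θ ← 0°
rotate_crank_by(+22°): θ ← 0° +22° = 22°
rotate_crank_by(-60°): θ ← 22° -60° = -38°
crank pin P = (r cos θ, r sin θ) = (22.852312, -17.854183)
h = r sin θ − e = -17.854183 − 5 = -22.854183
x = r cos θ + √(L² − h²) = 22.852312 + √(32041.0 − 522.3137) = 22.852312 + 177.535028 = 200.387340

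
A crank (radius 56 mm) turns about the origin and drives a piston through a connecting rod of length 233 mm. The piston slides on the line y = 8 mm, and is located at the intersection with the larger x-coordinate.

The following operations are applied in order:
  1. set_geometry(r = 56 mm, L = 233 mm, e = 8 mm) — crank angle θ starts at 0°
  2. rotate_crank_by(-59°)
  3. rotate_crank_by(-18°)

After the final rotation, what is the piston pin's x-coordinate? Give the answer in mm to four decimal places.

237.0402

set_geometry: r = 56 mm, L = 233 mm, e = 8 mm; θ ← 0°
rotate_crank_by(-59°): θ ← 0° -59° = -59°
rotate_crank_by(-18°): θ ← -59° -18° = -77°
crank pin P = (r cos θ, r sin θ) = (12.597259, -54.564724)
h = r sin θ − e = -54.564724 − 8 = -62.564724
x = r cos θ + √(L² − h²) = 12.597259 + √(54289.0 − 3914.3446) = 12.597259 + 224.442989 = 237.040248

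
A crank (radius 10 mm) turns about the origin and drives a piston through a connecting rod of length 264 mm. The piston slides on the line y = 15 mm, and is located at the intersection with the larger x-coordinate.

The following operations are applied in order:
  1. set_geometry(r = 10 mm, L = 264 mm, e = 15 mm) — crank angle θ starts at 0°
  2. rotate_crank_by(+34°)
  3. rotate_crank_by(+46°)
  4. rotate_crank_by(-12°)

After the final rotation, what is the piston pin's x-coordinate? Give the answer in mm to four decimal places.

267.6839

set_geometry: r = 10 mm, L = 264 mm, e = 15 mm; θ ← 0°
rotate_crank_by(+34°): θ ← 0° +34° = 34°
rotate_crank_by(+46°): θ ← 34° +46° = 80°
rotate_crank_by(-12°): θ ← 80° -12° = 68°
crank pin P = (r cos θ, r sin θ) = (3.746066, 9.271839)
h = r sin θ − e = 9.271839 − 15 = -5.728161
x = r cos θ + √(L² − h²) = 3.746066 + √(69696.0 − 32.8118) = 3.746066 + 263.937849 = 267.683915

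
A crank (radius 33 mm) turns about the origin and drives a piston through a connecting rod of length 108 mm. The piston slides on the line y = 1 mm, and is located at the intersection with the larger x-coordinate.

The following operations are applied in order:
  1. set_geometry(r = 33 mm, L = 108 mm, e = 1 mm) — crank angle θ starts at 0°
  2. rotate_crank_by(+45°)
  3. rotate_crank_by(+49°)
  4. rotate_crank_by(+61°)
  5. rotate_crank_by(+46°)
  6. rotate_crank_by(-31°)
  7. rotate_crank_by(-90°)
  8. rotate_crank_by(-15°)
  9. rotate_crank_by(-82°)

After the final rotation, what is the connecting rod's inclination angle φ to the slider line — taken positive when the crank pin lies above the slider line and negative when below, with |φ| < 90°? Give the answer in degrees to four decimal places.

set_geometry: r = 33 mm, L = 108 mm, e = 1 mm; θ ← 0°
rotate_crank_by(+45°): θ ← 0° +45° = 45°
rotate_crank_by(+49°): θ ← 45° +49° = 94°
rotate_crank_by(+61°): θ ← 94° +61° = 155°
rotate_crank_by(+46°): θ ← 155° +46° = 201°
rotate_crank_by(-31°): θ ← 201° -31° = 170°
rotate_crank_by(-90°): θ ← 170° -90° = 80°
rotate_crank_by(-15°): θ ← 80° -15° = 65°
rotate_crank_by(-82°): θ ← 65° -82° = -17°
crank pin P = (r cos θ, r sin θ) = (31.558057, -9.648266)
h = r sin θ − e = -9.648266 − 1 = -10.648266
sin φ = h / L = -10.648266 / 108 = -0.09859506
φ = arcsin(-0.09859506) = -5.658273°

-5.6583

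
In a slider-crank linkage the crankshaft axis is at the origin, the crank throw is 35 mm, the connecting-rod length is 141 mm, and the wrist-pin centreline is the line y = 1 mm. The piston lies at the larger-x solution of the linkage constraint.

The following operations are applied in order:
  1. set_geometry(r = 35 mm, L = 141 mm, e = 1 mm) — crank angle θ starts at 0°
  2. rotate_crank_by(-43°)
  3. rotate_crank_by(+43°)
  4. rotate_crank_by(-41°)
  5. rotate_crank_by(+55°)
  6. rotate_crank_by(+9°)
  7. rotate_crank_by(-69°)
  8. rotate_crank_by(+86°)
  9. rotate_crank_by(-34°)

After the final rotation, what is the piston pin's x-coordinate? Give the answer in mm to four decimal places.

set_geometry: r = 35 mm, L = 141 mm, e = 1 mm; θ ← 0°
rotate_crank_by(-43°): θ ← 0° -43° = -43°
rotate_crank_by(+43°): θ ← -43° +43° = 0°
rotate_crank_by(-41°): θ ← 0° -41° = -41°
rotate_crank_by(+55°): θ ← -41° +55° = 14°
rotate_crank_by(+9°): θ ← 14° +9° = 23°
rotate_crank_by(-69°): θ ← 23° -69° = -46°
rotate_crank_by(+86°): θ ← -46° +86° = 40°
rotate_crank_by(-34°): θ ← 40° -34° = 6°
crank pin P = (r cos θ, r sin θ) = (34.808266, 3.658496)
h = r sin θ − e = 3.658496 − 1 = 2.658496
x = r cos θ + √(L² − h²) = 34.808266 + √(19881.0 − 7.0676) = 34.808266 + 140.974935 = 175.783202

175.7832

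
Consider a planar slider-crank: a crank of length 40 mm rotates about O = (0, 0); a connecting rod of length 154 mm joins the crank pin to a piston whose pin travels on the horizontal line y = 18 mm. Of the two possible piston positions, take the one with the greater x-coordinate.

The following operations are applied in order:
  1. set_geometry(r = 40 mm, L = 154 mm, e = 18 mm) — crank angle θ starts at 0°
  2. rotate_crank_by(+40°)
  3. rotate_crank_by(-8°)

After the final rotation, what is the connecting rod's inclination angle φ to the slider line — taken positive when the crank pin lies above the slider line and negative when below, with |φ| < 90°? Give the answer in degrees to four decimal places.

1.1894

set_geometry: r = 40 mm, L = 154 mm, e = 18 mm; θ ← 0°
rotate_crank_by(+40°): θ ← 0° +40° = 40°
rotate_crank_by(-8°): θ ← 40° -8° = 32°
crank pin P = (r cos θ, r sin θ) = (33.921924, 21.196771)
h = r sin θ − e = 21.196771 − 18 = 3.196771
sin φ = h / L = 3.196771 / 154 = 0.02075825
φ = arcsin(0.02075825) = 1.189446°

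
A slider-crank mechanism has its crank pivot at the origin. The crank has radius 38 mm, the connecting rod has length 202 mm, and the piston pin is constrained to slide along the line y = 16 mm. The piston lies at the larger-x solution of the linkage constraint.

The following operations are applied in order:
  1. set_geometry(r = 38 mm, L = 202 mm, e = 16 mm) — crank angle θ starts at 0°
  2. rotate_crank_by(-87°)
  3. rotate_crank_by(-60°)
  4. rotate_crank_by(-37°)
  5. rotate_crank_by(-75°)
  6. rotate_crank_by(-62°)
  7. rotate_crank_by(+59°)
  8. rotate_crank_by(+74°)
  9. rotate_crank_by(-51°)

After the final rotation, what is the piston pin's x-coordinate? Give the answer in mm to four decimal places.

181.7476

set_geometry: r = 38 mm, L = 202 mm, e = 16 mm; θ ← 0°
rotate_crank_by(-87°): θ ← 0° -87° = -87°
rotate_crank_by(-60°): θ ← -87° -60° = -147°
rotate_crank_by(-37°): θ ← -147° -37° = -184°
rotate_crank_by(-75°): θ ← -184° -75° = -259°
rotate_crank_by(-62°): θ ← -259° -62° = -321°
rotate_crank_by(+59°): θ ← -321° +59° = -262°
rotate_crank_by(+74°): θ ← -262° +74° = -188°
rotate_crank_by(-51°): θ ← -188° -51° = -239°
crank pin P = (r cos θ, r sin θ) = (-19.571447, 32.572357)
h = r sin θ − e = 32.572357 − 16 = 16.572357
x = r cos θ + √(L² − h²) = -19.571447 + √(40804.0 − 274.6430) = -19.571447 + 201.319043 = 181.747596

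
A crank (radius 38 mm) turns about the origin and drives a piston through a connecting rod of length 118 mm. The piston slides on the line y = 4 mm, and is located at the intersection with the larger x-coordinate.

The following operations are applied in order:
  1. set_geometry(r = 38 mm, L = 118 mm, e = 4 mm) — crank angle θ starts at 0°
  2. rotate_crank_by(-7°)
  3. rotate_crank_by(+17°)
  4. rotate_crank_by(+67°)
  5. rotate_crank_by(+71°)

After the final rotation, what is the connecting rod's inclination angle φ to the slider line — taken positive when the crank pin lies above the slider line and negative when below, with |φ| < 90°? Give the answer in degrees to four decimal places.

7.8600

set_geometry: r = 38 mm, L = 118 mm, e = 4 mm; θ ← 0°
rotate_crank_by(-7°): θ ← 0° -7° = -7°
rotate_crank_by(+17°): θ ← -7° +17° = 10°
rotate_crank_by(+67°): θ ← 10° +67° = 77°
rotate_crank_by(+71°): θ ← 77° +71° = 148°
crank pin P = (r cos θ, r sin θ) = (-32.225828, 20.136932)
h = r sin θ − e = 20.136932 − 4 = 16.136932
sin φ = h / L = 16.136932 / 118 = 0.13675366
φ = arcsin(0.13675366) = 7.860038°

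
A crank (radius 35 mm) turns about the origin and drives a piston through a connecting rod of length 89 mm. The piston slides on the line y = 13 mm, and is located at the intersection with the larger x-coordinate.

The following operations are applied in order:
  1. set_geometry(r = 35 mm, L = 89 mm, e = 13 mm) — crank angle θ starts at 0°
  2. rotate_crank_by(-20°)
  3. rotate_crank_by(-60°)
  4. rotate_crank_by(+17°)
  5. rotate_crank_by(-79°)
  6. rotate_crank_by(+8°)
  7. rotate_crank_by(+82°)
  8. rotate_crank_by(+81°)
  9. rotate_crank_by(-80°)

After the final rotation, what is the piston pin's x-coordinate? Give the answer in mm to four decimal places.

set_geometry: r = 35 mm, L = 89 mm, e = 13 mm; θ ← 0°
rotate_crank_by(-20°): θ ← 0° -20° = -20°
rotate_crank_by(-60°): θ ← -20° -60° = -80°
rotate_crank_by(+17°): θ ← -80° +17° = -63°
rotate_crank_by(-79°): θ ← -63° -79° = -142°
rotate_crank_by(+8°): θ ← -142° +8° = -134°
rotate_crank_by(+82°): θ ← -134° +82° = -52°
rotate_crank_by(+81°): θ ← -52° +81° = 29°
rotate_crank_by(-80°): θ ← 29° -80° = -51°
crank pin P = (r cos θ, r sin θ) = (22.026214, -27.200109)
h = r sin θ − e = -27.200109 − 13 = -40.200109
x = r cos θ + √(L² − h²) = 22.026214 + √(7921.0 − 1616.0487) = 22.026214 + 79.403723 = 101.429937

101.4299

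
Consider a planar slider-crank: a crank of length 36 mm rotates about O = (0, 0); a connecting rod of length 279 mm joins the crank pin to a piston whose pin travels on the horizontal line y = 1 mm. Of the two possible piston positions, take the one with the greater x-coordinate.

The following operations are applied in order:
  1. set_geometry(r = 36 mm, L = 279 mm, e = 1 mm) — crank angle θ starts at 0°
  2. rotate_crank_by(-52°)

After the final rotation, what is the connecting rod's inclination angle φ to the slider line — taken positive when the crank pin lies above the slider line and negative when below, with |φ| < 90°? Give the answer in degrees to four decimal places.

-6.0423

set_geometry: r = 36 mm, L = 279 mm, e = 1 mm; θ ← 0°
rotate_crank_by(-52°): θ ← 0° -52° = -52°
crank pin P = (r cos θ, r sin θ) = (22.163813, -28.368387)
h = r sin θ − e = -28.368387 − 1 = -29.368387
sin φ = h / L = -29.368387 / 279 = -0.10526304
φ = arcsin(-0.10526304) = -6.042321°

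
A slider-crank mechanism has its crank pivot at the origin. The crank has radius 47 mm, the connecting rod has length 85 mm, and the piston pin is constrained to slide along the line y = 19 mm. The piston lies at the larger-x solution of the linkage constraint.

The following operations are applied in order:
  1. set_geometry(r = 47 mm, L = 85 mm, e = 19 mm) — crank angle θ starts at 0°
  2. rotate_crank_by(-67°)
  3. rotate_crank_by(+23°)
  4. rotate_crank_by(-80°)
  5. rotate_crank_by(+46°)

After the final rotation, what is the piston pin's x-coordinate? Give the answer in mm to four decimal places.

64.5762

set_geometry: r = 47 mm, L = 85 mm, e = 19 mm; θ ← 0°
rotate_crank_by(-67°): θ ← 0° -67° = -67°
rotate_crank_by(+23°): θ ← -67° +23° = -44°
rotate_crank_by(-80°): θ ← -44° -80° = -124°
rotate_crank_by(+46°): θ ← -124° +46° = -78°
crank pin P = (r cos θ, r sin θ) = (9.771849, -45.972937)
h = r sin θ − e = -45.972937 − 19 = -64.972937
x = r cos θ + √(L² − h²) = 9.771849 + √(7225.0 − 4221.4826) = 9.771849 + 54.804356 = 64.576205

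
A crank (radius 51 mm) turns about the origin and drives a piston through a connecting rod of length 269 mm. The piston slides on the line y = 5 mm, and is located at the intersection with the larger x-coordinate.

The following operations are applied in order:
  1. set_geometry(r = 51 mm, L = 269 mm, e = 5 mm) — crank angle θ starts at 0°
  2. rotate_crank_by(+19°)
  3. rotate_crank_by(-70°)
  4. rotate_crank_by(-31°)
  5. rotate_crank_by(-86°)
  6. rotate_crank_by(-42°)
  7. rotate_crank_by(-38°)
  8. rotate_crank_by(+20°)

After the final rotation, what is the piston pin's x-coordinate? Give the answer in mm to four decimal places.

232.8548

set_geometry: r = 51 mm, L = 269 mm, e = 5 mm; θ ← 0°
rotate_crank_by(+19°): θ ← 0° +19° = 19°
rotate_crank_by(-70°): θ ← 19° -70° = -51°
rotate_crank_by(-31°): θ ← -51° -31° = -82°
rotate_crank_by(-86°): θ ← -82° -86° = -168°
rotate_crank_by(-42°): θ ← -168° -42° = -210°
rotate_crank_by(-38°): θ ← -210° -38° = -248°
rotate_crank_by(+20°): θ ← -248° +20° = -228°
crank pin P = (r cos θ, r sin θ) = (-34.125661, 37.900386)
h = r sin θ − e = 37.900386 − 5 = 32.900386
x = r cos θ + √(L² − h²) = -34.125661 + √(72361.0 − 1082.4354) = -34.125661 + 266.980457 = 232.854796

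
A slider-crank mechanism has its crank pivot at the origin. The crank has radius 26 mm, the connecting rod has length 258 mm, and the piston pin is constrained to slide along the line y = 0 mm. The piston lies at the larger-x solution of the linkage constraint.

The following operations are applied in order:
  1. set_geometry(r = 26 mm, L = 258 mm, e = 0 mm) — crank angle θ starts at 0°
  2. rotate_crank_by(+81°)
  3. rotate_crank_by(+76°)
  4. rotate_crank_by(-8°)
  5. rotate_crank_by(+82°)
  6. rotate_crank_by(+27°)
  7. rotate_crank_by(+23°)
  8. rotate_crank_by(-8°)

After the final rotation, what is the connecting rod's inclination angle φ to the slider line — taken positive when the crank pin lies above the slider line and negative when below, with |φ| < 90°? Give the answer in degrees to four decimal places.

set_geometry: r = 26 mm, L = 258 mm, e = 0 mm; θ ← 0°
rotate_crank_by(+81°): θ ← 0° +81° = 81°
rotate_crank_by(+76°): θ ← 81° +76° = 157°
rotate_crank_by(-8°): θ ← 157° -8° = 149°
rotate_crank_by(+82°): θ ← 149° +82° = 231°
rotate_crank_by(+27°): θ ← 231° +27° = 258°
rotate_crank_by(+23°): θ ← 258° +23° = 281°
rotate_crank_by(-8°): θ ← 281° -8° = 273°
crank pin P = (r cos θ, r sin θ) = (1.360735, -25.964368)
h = r sin θ − e = -25.964368 − 0 = -25.964368
sin φ = h / L = -25.964368 / 258 = -0.10063708
φ = arcsin(-0.10063708) = -5.775858°

-5.7759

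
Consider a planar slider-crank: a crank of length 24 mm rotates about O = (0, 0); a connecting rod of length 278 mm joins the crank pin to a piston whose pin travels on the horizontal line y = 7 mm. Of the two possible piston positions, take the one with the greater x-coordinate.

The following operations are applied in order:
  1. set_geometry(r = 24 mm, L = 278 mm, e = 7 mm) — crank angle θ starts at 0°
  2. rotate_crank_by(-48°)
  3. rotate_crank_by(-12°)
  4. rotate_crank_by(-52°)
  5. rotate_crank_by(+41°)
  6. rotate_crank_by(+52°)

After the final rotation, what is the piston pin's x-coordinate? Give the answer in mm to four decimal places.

set_geometry: r = 24 mm, L = 278 mm, e = 7 mm; θ ← 0°
rotate_crank_by(-48°): θ ← 0° -48° = -48°
rotate_crank_by(-12°): θ ← -48° -12° = -60°
rotate_crank_by(-52°): θ ← -60° -52° = -112°
rotate_crank_by(+41°): θ ← -112° +41° = -71°
rotate_crank_by(+52°): θ ← -71° +52° = -19°
crank pin P = (r cos θ, r sin θ) = (22.692446, -7.813636)
h = r sin θ − e = -7.813636 − 7 = -14.813636
x = r cos θ + √(L² − h²) = 22.692446 + √(77284.0 − 219.4438) = 22.692446 + 277.605036 = 300.297482

300.2975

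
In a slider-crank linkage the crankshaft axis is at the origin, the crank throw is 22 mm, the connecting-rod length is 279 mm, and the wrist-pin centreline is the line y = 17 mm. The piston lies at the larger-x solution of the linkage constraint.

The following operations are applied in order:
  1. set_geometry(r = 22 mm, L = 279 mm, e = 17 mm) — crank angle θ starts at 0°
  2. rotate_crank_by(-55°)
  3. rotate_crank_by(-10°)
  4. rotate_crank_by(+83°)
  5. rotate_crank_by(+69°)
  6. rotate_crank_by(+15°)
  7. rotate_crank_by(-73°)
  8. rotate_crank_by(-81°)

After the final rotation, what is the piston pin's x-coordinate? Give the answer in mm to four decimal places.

290.4236

set_geometry: r = 22 mm, L = 279 mm, e = 17 mm; θ ← 0°
rotate_crank_by(-55°): θ ← 0° -55° = -55°
rotate_crank_by(-10°): θ ← -55° -10° = -65°
rotate_crank_by(+83°): θ ← -65° +83° = 18°
rotate_crank_by(+69°): θ ← 18° +69° = 87°
rotate_crank_by(+15°): θ ← 87° +15° = 102°
rotate_crank_by(-73°): θ ← 102° -73° = 29°
rotate_crank_by(-81°): θ ← 29° -81° = -52°
crank pin P = (r cos θ, r sin θ) = (13.544552, -17.336237)
h = r sin θ − e = -17.336237 − 17 = -34.336237
x = r cos θ + √(L² − h²) = 13.544552 + √(77841.0 − 1178.9771) = 13.544552 + 276.879076 = 290.423629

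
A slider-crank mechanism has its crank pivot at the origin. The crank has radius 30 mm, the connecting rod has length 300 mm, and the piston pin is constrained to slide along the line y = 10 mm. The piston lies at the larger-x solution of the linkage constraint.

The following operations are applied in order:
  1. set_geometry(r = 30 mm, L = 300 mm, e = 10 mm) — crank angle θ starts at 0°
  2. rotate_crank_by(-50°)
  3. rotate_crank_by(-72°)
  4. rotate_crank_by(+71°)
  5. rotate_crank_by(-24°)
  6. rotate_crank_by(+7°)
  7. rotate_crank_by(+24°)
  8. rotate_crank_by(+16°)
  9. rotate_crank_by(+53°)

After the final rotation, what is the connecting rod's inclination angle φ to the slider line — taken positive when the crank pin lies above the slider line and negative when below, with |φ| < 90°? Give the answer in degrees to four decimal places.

set_geometry: r = 30 mm, L = 300 mm, e = 10 mm; θ ← 0°
rotate_crank_by(-50°): θ ← 0° -50° = -50°
rotate_crank_by(-72°): θ ← -50° -72° = -122°
rotate_crank_by(+71°): θ ← -122° +71° = -51°
rotate_crank_by(-24°): θ ← -51° -24° = -75°
rotate_crank_by(+7°): θ ← -75° +7° = -68°
rotate_crank_by(+24°): θ ← -68° +24° = -44°
rotate_crank_by(+16°): θ ← -44° +16° = -28°
rotate_crank_by(+53°): θ ← -28° +53° = 25°
crank pin P = (r cos θ, r sin θ) = (27.189234, 12.678548)
h = r sin θ − e = 12.678548 − 10 = 2.678548
sin φ = h / L = 2.678548 / 300 = 0.00892849
φ = arcsin(0.00892849) = 0.511572°

0.5116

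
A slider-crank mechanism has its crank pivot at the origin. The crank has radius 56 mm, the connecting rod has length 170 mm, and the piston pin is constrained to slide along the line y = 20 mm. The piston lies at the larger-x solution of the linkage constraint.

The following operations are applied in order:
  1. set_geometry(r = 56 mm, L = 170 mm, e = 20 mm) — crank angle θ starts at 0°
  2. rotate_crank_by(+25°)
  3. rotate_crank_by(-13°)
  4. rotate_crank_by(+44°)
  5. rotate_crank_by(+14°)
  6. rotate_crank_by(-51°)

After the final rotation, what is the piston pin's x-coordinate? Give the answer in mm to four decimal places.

222.9398

set_geometry: r = 56 mm, L = 170 mm, e = 20 mm; θ ← 0°
rotate_crank_by(+25°): θ ← 0° +25° = 25°
rotate_crank_by(-13°): θ ← 25° -13° = 12°
rotate_crank_by(+44°): θ ← 12° +44° = 56°
rotate_crank_by(+14°): θ ← 56° +14° = 70°
rotate_crank_by(-51°): θ ← 70° -51° = 19°
crank pin P = (r cos θ, r sin θ) = (52.949040, 18.231817)
h = r sin θ − e = 18.231817 − 20 = -1.768183
x = r cos θ + √(L² − h²) = 52.949040 + √(28900.0 − 3.1265) = 52.949040 + 169.990804 = 222.939844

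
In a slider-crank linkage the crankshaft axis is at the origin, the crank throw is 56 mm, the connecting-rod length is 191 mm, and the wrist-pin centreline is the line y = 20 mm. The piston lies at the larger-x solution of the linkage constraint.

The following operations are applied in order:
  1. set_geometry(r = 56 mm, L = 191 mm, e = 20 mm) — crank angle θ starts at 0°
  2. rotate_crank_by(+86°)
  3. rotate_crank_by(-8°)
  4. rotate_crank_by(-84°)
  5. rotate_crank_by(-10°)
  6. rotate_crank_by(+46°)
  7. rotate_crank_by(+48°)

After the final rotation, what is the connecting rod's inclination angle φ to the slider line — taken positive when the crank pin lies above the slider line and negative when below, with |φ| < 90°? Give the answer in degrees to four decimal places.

10.4906

set_geometry: r = 56 mm, L = 191 mm, e = 20 mm; θ ← 0°
rotate_crank_by(+86°): θ ← 0° +86° = 86°
rotate_crank_by(-8°): θ ← 86° -8° = 78°
rotate_crank_by(-84°): θ ← 78° -84° = -6°
rotate_crank_by(-10°): θ ← -6° -10° = -16°
rotate_crank_by(+46°): θ ← -16° +46° = 30°
rotate_crank_by(+48°): θ ← 30° +48° = 78°
crank pin P = (r cos θ, r sin θ) = (11.643055, 54.776266)
h = r sin θ − e = 54.776266 − 20 = 34.776266
sin φ = h / L = 34.776266 / 191 = 0.18207469
φ = arcsin(0.18207469) = 10.490628°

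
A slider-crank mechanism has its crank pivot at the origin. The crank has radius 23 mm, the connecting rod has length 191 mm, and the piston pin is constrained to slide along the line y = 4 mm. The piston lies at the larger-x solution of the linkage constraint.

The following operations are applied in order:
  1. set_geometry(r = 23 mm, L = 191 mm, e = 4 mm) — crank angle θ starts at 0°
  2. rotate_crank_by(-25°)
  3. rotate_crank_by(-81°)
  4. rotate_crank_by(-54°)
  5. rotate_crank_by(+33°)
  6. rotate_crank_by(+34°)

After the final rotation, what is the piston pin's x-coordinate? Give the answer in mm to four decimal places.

187.8828

set_geometry: r = 23 mm, L = 191 mm, e = 4 mm; θ ← 0°
rotate_crank_by(-25°): θ ← 0° -25° = -25°
rotate_crank_by(-81°): θ ← -25° -81° = -106°
rotate_crank_by(-54°): θ ← -106° -54° = -160°
rotate_crank_by(+33°): θ ← -160° +33° = -127°
rotate_crank_by(+34°): θ ← -127° +34° = -93°
crank pin P = (r cos θ, r sin θ) = (-1.203727, -22.968479)
h = r sin θ − e = -22.968479 − 4 = -26.968479
x = r cos θ + √(L² − h²) = -1.203727 + √(36481.0 − 727.2989) = -1.203727 + 189.086491 = 187.882764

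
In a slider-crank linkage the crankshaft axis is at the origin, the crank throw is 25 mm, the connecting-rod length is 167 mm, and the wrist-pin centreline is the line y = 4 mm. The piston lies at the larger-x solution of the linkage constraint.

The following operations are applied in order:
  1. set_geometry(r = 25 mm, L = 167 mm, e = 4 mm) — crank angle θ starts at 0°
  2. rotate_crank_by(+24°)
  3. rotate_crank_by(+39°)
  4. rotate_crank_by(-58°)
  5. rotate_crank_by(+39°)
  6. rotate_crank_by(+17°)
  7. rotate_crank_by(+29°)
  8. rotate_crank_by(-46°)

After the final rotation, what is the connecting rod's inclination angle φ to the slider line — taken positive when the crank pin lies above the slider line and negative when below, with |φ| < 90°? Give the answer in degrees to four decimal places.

4.5908

set_geometry: r = 25 mm, L = 167 mm, e = 4 mm; θ ← 0°
rotate_crank_by(+24°): θ ← 0° +24° = 24°
rotate_crank_by(+39°): θ ← 24° +39° = 63°
rotate_crank_by(-58°): θ ← 63° -58° = 5°
rotate_crank_by(+39°): θ ← 5° +39° = 44°
rotate_crank_by(+17°): θ ← 44° +17° = 61°
rotate_crank_by(+29°): θ ← 61° +29° = 90°
rotate_crank_by(-46°): θ ← 90° -46° = 44°
crank pin P = (r cos θ, r sin θ) = (17.983495, 17.366459)
h = r sin θ − e = 17.366459 − 4 = 13.366459
sin φ = h / L = 13.366459 / 167 = 0.08003868
φ = arcsin(0.08003868) = 4.590789°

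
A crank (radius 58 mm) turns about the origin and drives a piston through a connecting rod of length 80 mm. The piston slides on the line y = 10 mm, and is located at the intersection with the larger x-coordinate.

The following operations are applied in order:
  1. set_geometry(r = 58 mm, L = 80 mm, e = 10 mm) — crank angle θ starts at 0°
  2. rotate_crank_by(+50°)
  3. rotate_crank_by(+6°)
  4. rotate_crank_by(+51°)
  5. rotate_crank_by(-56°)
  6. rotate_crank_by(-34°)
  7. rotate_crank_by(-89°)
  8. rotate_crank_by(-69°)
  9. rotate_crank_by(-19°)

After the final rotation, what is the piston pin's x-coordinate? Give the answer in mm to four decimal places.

set_geometry: r = 58 mm, L = 80 mm, e = 10 mm; θ ← 0°
rotate_crank_by(+50°): θ ← 0° +50° = 50°
rotate_crank_by(+6°): θ ← 50° +6° = 56°
rotate_crank_by(+51°): θ ← 56° +51° = 107°
rotate_crank_by(-56°): θ ← 107° -56° = 51°
rotate_crank_by(-34°): θ ← 51° -34° = 17°
rotate_crank_by(-89°): θ ← 17° -89° = -72°
rotate_crank_by(-69°): θ ← -72° -69° = -141°
rotate_crank_by(-19°): θ ← -141° -19° = -160°
crank pin P = (r cos θ, r sin θ) = (-54.502172, -19.837168)
h = r sin θ − e = -19.837168 − 10 = -29.837168
x = r cos θ + √(L² − h²) = -54.502172 + √(6400.0 − 890.2566) = -54.502172 + 74.227646 = 19.725474

19.7255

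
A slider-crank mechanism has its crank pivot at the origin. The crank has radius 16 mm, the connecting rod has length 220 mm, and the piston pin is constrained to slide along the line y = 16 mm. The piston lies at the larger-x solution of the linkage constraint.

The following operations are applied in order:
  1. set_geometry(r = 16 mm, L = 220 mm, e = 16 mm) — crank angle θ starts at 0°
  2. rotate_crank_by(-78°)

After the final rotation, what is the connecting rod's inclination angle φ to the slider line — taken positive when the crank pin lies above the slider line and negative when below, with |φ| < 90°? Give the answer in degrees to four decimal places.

set_geometry: r = 16 mm, L = 220 mm, e = 16 mm; θ ← 0°
rotate_crank_by(-78°): θ ← 0° -78° = -78°
crank pin P = (r cos θ, r sin θ) = (3.326587, -15.650362)
h = r sin θ − e = -15.650362 − 16 = -31.650362
sin φ = h / L = -31.650362 / 220 = -0.14386528
φ = arcsin(-0.14386528) = -8.271576°

-8.2716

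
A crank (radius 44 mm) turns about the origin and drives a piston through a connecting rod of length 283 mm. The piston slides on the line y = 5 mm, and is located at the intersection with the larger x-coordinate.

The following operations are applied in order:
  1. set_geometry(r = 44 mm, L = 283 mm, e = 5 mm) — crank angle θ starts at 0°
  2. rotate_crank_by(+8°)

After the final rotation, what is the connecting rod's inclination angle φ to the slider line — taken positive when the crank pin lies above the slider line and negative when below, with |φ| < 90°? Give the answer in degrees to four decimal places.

set_geometry: r = 44 mm, L = 283 mm, e = 5 mm; θ ← 0°
rotate_crank_by(+8°): θ ← 0° +8° = 8°
crank pin P = (r cos θ, r sin θ) = (43.571795, 6.123616)
h = r sin θ − e = 6.123616 − 5 = 1.123616
sin φ = h / L = 1.123616 / 283 = 0.00397038
φ = arcsin(0.00397038) = 0.227486°

0.2275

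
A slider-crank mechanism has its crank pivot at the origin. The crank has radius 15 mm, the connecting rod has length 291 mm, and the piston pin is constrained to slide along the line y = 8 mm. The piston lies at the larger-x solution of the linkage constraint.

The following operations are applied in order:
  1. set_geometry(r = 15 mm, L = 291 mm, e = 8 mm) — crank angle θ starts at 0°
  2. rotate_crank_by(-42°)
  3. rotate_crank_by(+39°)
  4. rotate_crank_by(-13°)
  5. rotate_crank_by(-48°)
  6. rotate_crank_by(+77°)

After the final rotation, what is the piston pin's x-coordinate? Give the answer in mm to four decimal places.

set_geometry: r = 15 mm, L = 291 mm, e = 8 mm; θ ← 0°
rotate_crank_by(-42°): θ ← 0° -42° = -42°
rotate_crank_by(+39°): θ ← -42° +39° = -3°
rotate_crank_by(-13°): θ ← -3° -13° = -16°
rotate_crank_by(-48°): θ ← -16° -48° = -64°
rotate_crank_by(+77°): θ ← -64° +77° = 13°
crank pin P = (r cos θ, r sin θ) = (14.615551, 3.374266)
h = r sin θ − e = 3.374266 − 8 = -4.625734
x = r cos θ + √(L² − h²) = 14.615551 + √(84681.0 − 21.3974) = 14.615551 + 290.963232 = 305.578783

305.5788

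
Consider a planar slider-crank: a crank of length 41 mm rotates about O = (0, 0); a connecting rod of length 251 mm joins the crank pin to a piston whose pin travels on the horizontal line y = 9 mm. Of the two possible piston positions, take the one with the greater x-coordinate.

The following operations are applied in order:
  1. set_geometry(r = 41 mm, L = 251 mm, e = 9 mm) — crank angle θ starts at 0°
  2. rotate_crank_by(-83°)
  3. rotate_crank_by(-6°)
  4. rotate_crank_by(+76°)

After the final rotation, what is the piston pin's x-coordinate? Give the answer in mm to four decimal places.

set_geometry: r = 41 mm, L = 251 mm, e = 9 mm; θ ← 0°
rotate_crank_by(-83°): θ ← 0° -83° = -83°
rotate_crank_by(-6°): θ ← -83° -6° = -89°
rotate_crank_by(+76°): θ ← -89° +76° = -13°
crank pin P = (r cos θ, r sin θ) = (39.949173, -9.222993)
h = r sin θ − e = -9.222993 − 9 = -18.222993
x = r cos θ + √(L² − h²) = 39.949173 + √(63001.0 − 332.0775) = 39.949173 + 250.337617 = 290.286790

290.2868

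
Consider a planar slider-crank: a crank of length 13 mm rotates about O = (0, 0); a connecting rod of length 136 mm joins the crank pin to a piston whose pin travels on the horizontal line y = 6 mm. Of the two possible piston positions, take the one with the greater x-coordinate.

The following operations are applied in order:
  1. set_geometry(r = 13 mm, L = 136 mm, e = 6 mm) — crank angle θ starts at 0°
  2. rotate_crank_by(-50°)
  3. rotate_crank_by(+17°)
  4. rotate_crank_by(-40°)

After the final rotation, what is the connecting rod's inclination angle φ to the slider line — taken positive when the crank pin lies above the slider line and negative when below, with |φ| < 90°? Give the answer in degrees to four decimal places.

set_geometry: r = 13 mm, L = 136 mm, e = 6 mm; θ ← 0°
rotate_crank_by(-50°): θ ← 0° -50° = -50°
rotate_crank_by(+17°): θ ← -50° +17° = -33°
rotate_crank_by(-40°): θ ← -33° -40° = -73°
crank pin P = (r cos θ, r sin θ) = (3.800832, -12.431962)
h = r sin θ − e = -12.431962 − 6 = -18.431962
sin φ = h / L = -18.431962 / 136 = -0.13552913
φ = arcsin(-0.13552913) = -7.789218°

-7.7892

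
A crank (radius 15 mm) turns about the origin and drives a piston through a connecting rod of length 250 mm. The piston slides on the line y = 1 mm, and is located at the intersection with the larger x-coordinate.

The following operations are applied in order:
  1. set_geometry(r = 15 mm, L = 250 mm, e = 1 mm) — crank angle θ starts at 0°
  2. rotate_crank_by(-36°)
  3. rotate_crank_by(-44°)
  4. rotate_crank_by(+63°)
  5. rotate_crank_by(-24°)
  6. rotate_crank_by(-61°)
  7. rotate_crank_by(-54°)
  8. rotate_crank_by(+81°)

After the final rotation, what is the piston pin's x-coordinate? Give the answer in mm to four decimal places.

253.4020

set_geometry: r = 15 mm, L = 250 mm, e = 1 mm; θ ← 0°
rotate_crank_by(-36°): θ ← 0° -36° = -36°
rotate_crank_by(-44°): θ ← -36° -44° = -80°
rotate_crank_by(+63°): θ ← -80° +63° = -17°
rotate_crank_by(-24°): θ ← -17° -24° = -41°
rotate_crank_by(-61°): θ ← -41° -61° = -102°
rotate_crank_by(-54°): θ ← -102° -54° = -156°
rotate_crank_by(+81°): θ ← -156° +81° = -75°
crank pin P = (r cos θ, r sin θ) = (3.882286, -14.488887)
h = r sin θ − e = -14.488887 − 1 = -15.488887
x = r cos θ + √(L² − h²) = 3.882286 + √(62500.0 − 239.9056) = 3.882286 + 249.519727 = 253.402013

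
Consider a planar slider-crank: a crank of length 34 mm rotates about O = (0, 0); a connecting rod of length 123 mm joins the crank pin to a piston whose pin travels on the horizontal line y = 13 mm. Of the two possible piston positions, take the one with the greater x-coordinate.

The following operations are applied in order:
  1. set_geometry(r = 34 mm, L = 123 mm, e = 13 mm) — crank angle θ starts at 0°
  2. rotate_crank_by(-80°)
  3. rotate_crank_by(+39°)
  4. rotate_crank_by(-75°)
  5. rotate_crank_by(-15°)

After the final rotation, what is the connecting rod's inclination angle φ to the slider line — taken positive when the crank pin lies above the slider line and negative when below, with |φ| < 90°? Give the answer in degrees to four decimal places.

set_geometry: r = 34 mm, L = 123 mm, e = 13 mm; θ ← 0°
rotate_crank_by(-80°): θ ← 0° -80° = -80°
rotate_crank_by(+39°): θ ← -80° +39° = -41°
rotate_crank_by(-75°): θ ← -41° -75° = -116°
rotate_crank_by(-15°): θ ← -116° -15° = -131°
crank pin P = (r cos θ, r sin θ) = (-22.306007, -25.660126)
h = r sin θ − e = -25.660126 − 13 = -38.660126
sin φ = h / L = -38.660126 / 123 = -0.31430997
φ = arcsin(-0.31430997) = -18.319162°

-18.3192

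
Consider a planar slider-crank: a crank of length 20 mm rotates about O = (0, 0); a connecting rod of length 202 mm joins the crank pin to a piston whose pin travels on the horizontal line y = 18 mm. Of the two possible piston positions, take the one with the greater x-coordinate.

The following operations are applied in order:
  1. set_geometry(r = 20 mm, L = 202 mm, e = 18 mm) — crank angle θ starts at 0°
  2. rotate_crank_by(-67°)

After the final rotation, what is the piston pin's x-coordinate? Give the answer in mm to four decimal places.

set_geometry: r = 20 mm, L = 202 mm, e = 18 mm; θ ← 0°
rotate_crank_by(-67°): θ ← 0° -67° = -67°
crank pin P = (r cos θ, r sin θ) = (7.814623, -18.410097)
h = r sin θ − e = -18.410097 − 18 = -36.410097
x = r cos θ + √(L² − h²) = 7.814623 + √(40804.0 − 1325.6952) = 7.814623 + 198.691482 = 206.506104

206.5061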